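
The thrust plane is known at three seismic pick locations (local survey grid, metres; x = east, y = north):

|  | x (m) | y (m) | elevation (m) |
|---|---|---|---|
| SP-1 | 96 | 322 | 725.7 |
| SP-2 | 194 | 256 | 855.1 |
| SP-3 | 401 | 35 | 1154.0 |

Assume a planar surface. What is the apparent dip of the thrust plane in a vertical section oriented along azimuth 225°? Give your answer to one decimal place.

29.4°

Two edge vectors: SP-1→SP-2 = (98, -66, 129.4), SP-1→SP-3 = (305, -287, 428.3).
Normal n = (SP-1→SP-2) × (SP-1→SP-3) = (8870, -2506.4, -7996).
So ∂z/∂x = −n_x/n_z = 1.10930 and ∂z/∂y = −n_y/n_z = −0.31346.
Unit vector along 225° is (sin 225°, cos 225°) = (-0.7071, -0.7071).
Slope in that direction = a·(-0.7071) + b·(-0.7071) = −0.56275.
Apparent dip = arctan|0.56275| = 29.4° (true dip is 49.1°, so apparent ≤ true as expected).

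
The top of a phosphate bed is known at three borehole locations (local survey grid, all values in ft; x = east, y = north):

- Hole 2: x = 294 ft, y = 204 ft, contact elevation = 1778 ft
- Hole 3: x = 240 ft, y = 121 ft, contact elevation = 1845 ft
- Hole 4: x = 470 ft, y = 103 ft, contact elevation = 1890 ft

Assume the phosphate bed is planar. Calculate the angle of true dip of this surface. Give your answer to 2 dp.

41.93°

Let the plane be z = a·x + b·y + c.
Hole 3−Hole 2: −54a − 83b = 67;  Hole 4−Hole 2: 176a − 101b = 112.
Solving gives a = 0.12606, b = −0.88924.
Gradient magnitude |∇z| = √(a² + b²) = √(0.01589 + 0.79075) = 0.89813.
True dip = arctan(0.89813) = 41.93°, dipping toward N (azimuth ≈ 352°).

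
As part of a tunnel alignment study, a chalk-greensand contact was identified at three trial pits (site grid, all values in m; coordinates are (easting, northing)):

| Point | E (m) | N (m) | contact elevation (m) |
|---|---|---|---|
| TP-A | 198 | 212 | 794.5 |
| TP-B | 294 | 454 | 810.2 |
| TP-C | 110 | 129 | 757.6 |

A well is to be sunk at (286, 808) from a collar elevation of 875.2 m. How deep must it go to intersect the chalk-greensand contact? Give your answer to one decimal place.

127.0 m

Two edge vectors: TP-A→TP-B = (96, 242, 15.7), TP-A→TP-C = (-88, -83, -36.9).
Normal n = (TP-A→TP-B) × (TP-A→TP-C) = (-7626.7, 2160.8, 13328).
So ∂z/∂E = −n_x/n_z = 0.57223 and ∂z/∂N = −n_y/n_z = −0.16212.
Intercept c from TP-A: 794.5 − 113.30 + 34.37 = 715.57.
At (286, 808): z_contact = 163.66 − 131.00 + 715.57 = 748.23 m.
Depth below ground = 875.2 − 748.23 = 127.0 m.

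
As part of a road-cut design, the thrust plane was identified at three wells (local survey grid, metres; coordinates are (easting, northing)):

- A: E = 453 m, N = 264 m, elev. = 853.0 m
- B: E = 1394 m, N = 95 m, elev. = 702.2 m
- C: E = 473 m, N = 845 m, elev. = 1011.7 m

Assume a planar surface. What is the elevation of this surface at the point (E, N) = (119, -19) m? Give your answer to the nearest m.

Two edge vectors: A→B = (941, -169, -150.8), A→C = (20, 581, 158.7).
Normal n = (A→B) × (A→C) = (60794.5, -152352.7, 550101).
So ∂z/∂E = −n_x/n_z = −0.11052 and ∂z/∂N = −n_y/n_z = 0.27695.
Intercept c from A: 853 + 50.06 − 73.12 = 829.95.
At (119, -19): z = −13.2 − 5.3 + 829.95 = 811.5 m.

812 m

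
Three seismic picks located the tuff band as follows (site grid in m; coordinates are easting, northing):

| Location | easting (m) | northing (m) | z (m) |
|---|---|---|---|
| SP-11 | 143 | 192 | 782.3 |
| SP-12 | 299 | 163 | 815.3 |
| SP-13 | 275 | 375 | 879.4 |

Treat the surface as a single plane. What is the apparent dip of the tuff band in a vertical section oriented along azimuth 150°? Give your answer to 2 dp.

Let the plane be z = a·easting + b·northing + c.
SP-12−SP-11: 156a − 29b = 33;  SP-13−SP-11: 132a + 183b = 97.1.
Solving gives a = 0.27350, b = 0.33332.
Unit vector along 150° is (sin 150°, cos 150°) = (0.5000, -0.8660).
Slope in that direction = a·(0.5000) + b·(-0.8660) = −0.15191.
Apparent dip = arctan|0.15191| = 8.64° (true dip is 23.3°, so apparent ≤ true as expected).

8.64°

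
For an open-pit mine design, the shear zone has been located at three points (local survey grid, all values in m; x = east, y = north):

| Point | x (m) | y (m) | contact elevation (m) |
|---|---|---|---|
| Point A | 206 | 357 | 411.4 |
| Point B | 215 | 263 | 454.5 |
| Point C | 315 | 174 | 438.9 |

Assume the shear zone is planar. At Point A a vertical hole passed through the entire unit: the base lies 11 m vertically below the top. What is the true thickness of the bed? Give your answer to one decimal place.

Two edge vectors: Point A→Point B = (9, -94, 43.1), Point A→Point C = (109, -183, 27.5).
Normal n = (Point A→Point B) × (Point A→Point C) = (5302.3, 4450.4, 8599).
So ∂z/∂x = −n_x/n_z = −0.61662 and ∂z/∂y = −n_y/n_z = −0.51755.
|∇z| = √(a²+b²) = 0.80503, so dip δ = arctan(0.80503) = 38.84°.
True thickness = vertical thickness × cos δ = 11 × cos 38.84° = 8.6 m.

8.6 m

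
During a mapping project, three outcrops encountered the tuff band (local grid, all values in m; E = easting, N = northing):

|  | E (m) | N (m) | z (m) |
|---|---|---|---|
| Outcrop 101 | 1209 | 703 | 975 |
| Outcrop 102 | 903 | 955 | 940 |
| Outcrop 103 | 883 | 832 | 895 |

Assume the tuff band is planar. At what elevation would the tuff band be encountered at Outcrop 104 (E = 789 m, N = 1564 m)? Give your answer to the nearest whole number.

1085 m

Let the plane be z = a·E + b·N + c.
Outcrop 102−Outcrop 101: −306a + 252b = −35;  Outcrop 103−Outcrop 101: −326a + 129b = −80.
Solving gives a = 0.36658, b = 0.30625.
Then c = 975 − a·1209 − b·703 = 316.51.
At (789, 1564): z = 289.2 + 479.0 + 316.51 = 1084.7 m.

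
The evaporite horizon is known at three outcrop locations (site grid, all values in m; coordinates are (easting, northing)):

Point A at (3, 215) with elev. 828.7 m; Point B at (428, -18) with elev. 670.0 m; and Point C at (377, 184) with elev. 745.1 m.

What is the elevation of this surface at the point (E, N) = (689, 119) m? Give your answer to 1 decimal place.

Two edge vectors: Point A→Point B = (425, -233, -158.7), Point A→Point C = (374, -31, -83.6).
Normal n = (Point A→Point B) × (Point A→Point C) = (14559.1, -23823.8, 73967).
So ∂z/∂E = −n_x/n_z = −0.19683 and ∂z/∂N = −n_y/n_z = 0.32209.
Intercept c from Point A: 828.7 + 0.59 − 69.25 = 760.04.
At (689, 119): z = −135.6 + 38.3 + 760.04 = 662.8 m.

662.8 m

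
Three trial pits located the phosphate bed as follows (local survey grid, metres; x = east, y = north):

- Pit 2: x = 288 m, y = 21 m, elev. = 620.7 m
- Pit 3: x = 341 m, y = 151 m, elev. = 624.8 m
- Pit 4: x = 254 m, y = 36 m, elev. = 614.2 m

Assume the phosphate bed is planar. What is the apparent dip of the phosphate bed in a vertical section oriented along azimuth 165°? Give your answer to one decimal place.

4.7°

Let the plane be z = a·x + b·y + c.
Pit 3−Pit 2: 53a + 130b = 4.1;  Pit 4−Pit 2: −34a + 15b = −6.5.
Solving gives a = 0.17383, b = −0.03933.
Unit vector along 165° is (sin 165°, cos 165°) = (0.2588, -0.9659).
Slope in that direction = a·(0.2588) + b·(-0.9659) = 0.08298.
Apparent dip = arctan|0.08298| = 4.7° (true dip is 10.1°, so apparent ≤ true as expected).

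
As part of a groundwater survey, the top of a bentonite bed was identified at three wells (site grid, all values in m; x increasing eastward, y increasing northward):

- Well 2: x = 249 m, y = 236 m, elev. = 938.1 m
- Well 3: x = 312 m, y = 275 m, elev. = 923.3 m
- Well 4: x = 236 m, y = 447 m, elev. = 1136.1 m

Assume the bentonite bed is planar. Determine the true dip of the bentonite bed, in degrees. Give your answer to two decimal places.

Let the plane be z = a·x + b·y + c.
Well 3−Well 2: 63a + 39b = −14.8;  Well 4−Well 2: −13a + 211b = 198.
Solving gives a = −0.78586, b = 0.88997.
Gradient magnitude |∇z| = √(a² + b²) = √(0.61757 + 0.79205) = 1.18727.
True dip = arctan(1.18727) = 49.89°, dipping toward SE (azimuth ≈ 139°).

49.89°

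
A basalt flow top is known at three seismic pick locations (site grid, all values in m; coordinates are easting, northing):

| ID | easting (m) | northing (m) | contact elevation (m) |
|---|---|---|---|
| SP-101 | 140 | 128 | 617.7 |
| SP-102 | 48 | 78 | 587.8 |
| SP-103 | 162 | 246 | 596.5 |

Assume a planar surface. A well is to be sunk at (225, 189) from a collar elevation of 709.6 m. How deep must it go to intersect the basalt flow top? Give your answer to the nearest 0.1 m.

Let the plane be z = a·easting + b·northing + c.
SP-102−SP-101: −92a − 50b = −29.9;  SP-103−SP-101: 22a + 118b = −21.2.
Solving gives a = 0.47030, b = −0.26734.
Then c = 617.7 − a·140 − b·128 = 586.08.
At (225, 189): z_contact = 105.82 − 50.53 + 586.08 = 641.37 m.
Depth below ground = 709.6 − 641.37 = 68.2 m.

68.2 m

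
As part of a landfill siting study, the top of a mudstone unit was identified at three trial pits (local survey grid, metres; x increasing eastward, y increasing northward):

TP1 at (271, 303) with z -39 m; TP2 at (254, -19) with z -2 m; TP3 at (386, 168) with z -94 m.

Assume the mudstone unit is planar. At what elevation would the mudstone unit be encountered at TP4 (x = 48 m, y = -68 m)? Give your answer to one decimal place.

121.1 m

Two edge vectors: TP1→TP2 = (-17, -322, 37), TP1→TP3 = (115, -135, -55).
Normal n = (TP1→TP2) × (TP1→TP3) = (22705, 3320, 39325).
So ∂z/∂x = −n_x/n_z = −0.57737 and ∂z/∂y = −n_y/n_z = −0.08442.
Intercept c from TP1: -39 + 156.47 + 25.58 = 143.05.
At (48, -68): z = −27.7 + 5.7 + 143.05 = 121.1 m.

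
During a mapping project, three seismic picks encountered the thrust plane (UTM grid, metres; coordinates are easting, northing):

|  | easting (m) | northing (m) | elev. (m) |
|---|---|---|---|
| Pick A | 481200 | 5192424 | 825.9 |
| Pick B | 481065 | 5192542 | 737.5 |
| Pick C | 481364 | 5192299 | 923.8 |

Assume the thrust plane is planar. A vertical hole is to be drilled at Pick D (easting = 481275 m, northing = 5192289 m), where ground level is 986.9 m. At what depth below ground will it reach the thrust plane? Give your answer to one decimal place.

76.0 m

Let the plane be z = a·easting + b·northing + c.
Pick B−Pick A: −135a + 118b = −88.4;  Pick C−Pick A: 164a − 125b = 97.9.
Solving gives a = 0.202745256, b = −0.517198224.
Then c = 825.9 − a·481200 − b·5192424 = 2588777.35.
At (481275, 5192289): z_contact = 97576.22 − 2685442.65 + 2588777.35 = 910.93 m.
Depth below ground = 986.9 − 910.93 = 76.0 m.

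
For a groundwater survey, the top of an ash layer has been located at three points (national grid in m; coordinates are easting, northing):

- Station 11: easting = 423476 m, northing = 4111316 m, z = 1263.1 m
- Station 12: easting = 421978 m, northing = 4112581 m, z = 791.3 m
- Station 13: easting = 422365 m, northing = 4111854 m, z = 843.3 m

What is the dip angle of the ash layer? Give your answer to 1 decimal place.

26.3°

Let the plane be z = a·easting + b·northing + c.
Station 12−Station 11: −1498a + 1265b = −471.8;  Station 13−Station 11: −1111a + 538b = −419.8.
Solving gives a = 0.46242, b = 0.17463.
Gradient magnitude |∇z| = √(a² + b²) = √(0.21384 + 0.03050) = 0.49430.
True dip = arctan(0.49430) = 26.3°, dipping toward WSW (azimuth ≈ 249°).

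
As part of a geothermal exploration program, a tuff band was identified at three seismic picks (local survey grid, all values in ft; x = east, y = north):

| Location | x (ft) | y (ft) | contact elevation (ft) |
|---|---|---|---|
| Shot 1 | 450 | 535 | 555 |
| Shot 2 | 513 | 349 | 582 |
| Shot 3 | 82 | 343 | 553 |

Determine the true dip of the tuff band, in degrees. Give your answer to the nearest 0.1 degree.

8.0°

Let the plane be z = a·x + b·y + c.
Shot 2−Shot 1: 63a − 186b = 27;  Shot 3−Shot 1: −368a − 192b = −2.
Solving gives a = 0.06898, b = −0.12180.
Gradient magnitude |∇z| = √(a² + b²) = √(0.00476 + 0.01483) = 0.13997.
True dip = arctan(0.13997) = 8.0°, dipping toward NNW (azimuth ≈ 330°).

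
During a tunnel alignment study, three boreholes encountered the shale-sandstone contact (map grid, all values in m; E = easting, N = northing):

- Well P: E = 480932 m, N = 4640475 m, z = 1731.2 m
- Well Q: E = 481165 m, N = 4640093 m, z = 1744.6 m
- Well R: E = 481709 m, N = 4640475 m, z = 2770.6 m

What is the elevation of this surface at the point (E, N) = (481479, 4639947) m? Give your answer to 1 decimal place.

Let the plane be z = a·E + b·N + c.
Well Q−Well P: 233a − 382b = 13.4;  Well R−Well P: 777a + 0b = 1039.4.
Solving gives a = 1.337709138, b = 0.780854003.
Then c = 1731.2 − a·480932 − b·4640475 = −4265149.41.
At (481479, 4639947): z = 644078.9 + 3623121.2 − 4265149.41 = 2050.6 m.

2050.6 m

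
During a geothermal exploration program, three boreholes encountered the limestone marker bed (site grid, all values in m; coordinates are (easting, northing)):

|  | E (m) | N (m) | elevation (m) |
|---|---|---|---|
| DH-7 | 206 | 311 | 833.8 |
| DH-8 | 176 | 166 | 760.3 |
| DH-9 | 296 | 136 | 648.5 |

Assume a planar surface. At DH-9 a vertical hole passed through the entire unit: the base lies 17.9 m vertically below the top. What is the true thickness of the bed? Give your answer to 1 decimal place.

12.6 m

Two edge vectors: DH-7→DH-8 = (-30, -145, -73.5), DH-7→DH-9 = (90, -175, -185.3).
Normal n = (DH-7→DH-8) × (DH-7→DH-9) = (14006, -12174, 18300).
So ∂z/∂E = −n_x/n_z = −0.76536 and ∂z/∂N = −n_y/n_z = 0.66525.
|∇z| = √(a²+b²) = 1.01406, so dip δ = arctan(1.01406) = 45.40°.
True thickness = vertical thickness × cos δ = 17.9 × cos 45.40° = 12.6 m.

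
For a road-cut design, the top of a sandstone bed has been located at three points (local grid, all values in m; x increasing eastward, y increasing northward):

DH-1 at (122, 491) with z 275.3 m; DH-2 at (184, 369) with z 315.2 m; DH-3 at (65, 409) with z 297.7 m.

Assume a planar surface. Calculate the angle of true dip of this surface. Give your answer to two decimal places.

Two edge vectors: DH-1→DH-2 = (62, -122, 39.9), DH-1→DH-3 = (-57, -82, 22.4).
Normal n = (DH-1→DH-2) × (DH-1→DH-3) = (539, -3663.1, -12038).
So ∂z/∂x = −n_x/n_z = 0.04477 and ∂z/∂y = −n_y/n_z = −0.30429.
Gradient magnitude |∇z| = √(a² + b²) = √(0.00200 + 0.09260) = 0.30757.
True dip = arctan(0.30757) = 17.10°, dipping toward N (azimuth ≈ 352°).

17.10°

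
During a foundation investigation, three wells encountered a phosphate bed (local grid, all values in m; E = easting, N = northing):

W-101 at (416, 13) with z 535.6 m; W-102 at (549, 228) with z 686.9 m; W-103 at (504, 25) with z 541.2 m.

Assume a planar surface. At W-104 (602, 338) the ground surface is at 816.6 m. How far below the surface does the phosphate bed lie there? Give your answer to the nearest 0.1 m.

51.8 m

Two edge vectors: W-101→W-102 = (133, 215, 151.3), W-101→W-103 = (88, 12, 5.6).
Normal n = (W-101→W-102) × (W-101→W-103) = (-611.6, 12569.6, -17324).
So ∂z/∂E = −n_x/n_z = −0.03530 and ∂z/∂N = −n_y/n_z = 0.72556.
Intercept c from W-101: 535.6 + 14.69 − 9.43 = 540.85.
At (602, 338): z_contact = −21.25 + 245.24 + 540.85 = 764.84 m.
Depth below ground = 816.6 − 764.84 = 51.8 m.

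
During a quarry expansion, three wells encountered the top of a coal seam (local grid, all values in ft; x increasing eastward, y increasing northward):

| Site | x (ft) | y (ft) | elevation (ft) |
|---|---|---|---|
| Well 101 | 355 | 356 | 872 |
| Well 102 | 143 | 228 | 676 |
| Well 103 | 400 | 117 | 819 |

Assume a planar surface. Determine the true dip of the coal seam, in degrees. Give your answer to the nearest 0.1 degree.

Two edge vectors: Well 101→Well 102 = (-212, -128, -196), Well 101→Well 103 = (45, -239, -53).
Normal n = (Well 101→Well 102) × (Well 101→Well 103) = (-40060, -20056, 56428).
So ∂z/∂x = −n_x/n_z = 0.70993 and ∂z/∂y = −n_y/n_z = 0.35543.
Gradient magnitude |∇z| = √(a² + b²) = √(0.50400 + 0.12633) = 0.79393.
True dip = arctan(0.79393) = 38.4°, dipping toward WSW (azimuth ≈ 243°).

38.4°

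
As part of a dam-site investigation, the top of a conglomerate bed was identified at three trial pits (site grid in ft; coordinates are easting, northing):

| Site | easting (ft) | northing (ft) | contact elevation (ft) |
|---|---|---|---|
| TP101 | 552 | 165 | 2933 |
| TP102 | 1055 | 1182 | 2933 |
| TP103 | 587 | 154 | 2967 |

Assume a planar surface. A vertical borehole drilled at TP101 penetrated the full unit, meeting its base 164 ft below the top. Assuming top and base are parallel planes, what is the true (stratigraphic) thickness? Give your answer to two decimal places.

119.62 ft

Two edge vectors: TP101→TP102 = (503, 1017, 0), TP101→TP103 = (35, -11, 34).
Normal n = (TP101→TP102) × (TP101→TP103) = (34578, -17102, -41128).
So ∂z/∂easting = −n_x/n_z = 0.84074 and ∂z/∂northing = −n_y/n_z = −0.41582.
|∇z| = √(a²+b²) = 0.93795, so dip δ = arctan(0.93795) = 43.17°.
True thickness = vertical thickness × cos δ = 164 × cos 43.17° = 119.62 ft.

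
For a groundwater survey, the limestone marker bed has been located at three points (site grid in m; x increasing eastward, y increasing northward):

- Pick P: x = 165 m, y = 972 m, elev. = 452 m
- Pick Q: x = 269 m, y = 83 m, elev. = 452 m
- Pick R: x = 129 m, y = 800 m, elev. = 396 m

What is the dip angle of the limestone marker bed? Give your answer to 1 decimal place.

45.1°

Two edge vectors: Pick P→Pick Q = (104, -889, 0), Pick P→Pick R = (-36, -172, -56).
Normal n = (Pick P→Pick Q) × (Pick P→Pick R) = (49784, 5824, -49892).
So ∂z/∂x = −n_x/n_z = 0.99784 and ∂z/∂y = −n_y/n_z = 0.11673.
Gradient magnitude |∇z| = √(a² + b²) = √(0.99568 + 0.01363) = 1.00464.
True dip = arctan(1.00464) = 45.1°, dipping toward W (azimuth ≈ 263°).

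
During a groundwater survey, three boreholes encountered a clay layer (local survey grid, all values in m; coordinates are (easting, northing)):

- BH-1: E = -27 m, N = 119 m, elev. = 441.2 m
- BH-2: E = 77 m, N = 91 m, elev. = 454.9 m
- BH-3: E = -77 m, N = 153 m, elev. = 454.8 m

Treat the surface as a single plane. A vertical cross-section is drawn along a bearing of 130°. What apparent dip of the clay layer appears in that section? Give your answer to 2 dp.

Two edge vectors: BH-1→BH-2 = (104, -28, 13.7), BH-1→BH-3 = (-50, 34, 13.6).
Normal n = (BH-1→BH-2) × (BH-1→BH-3) = (-846.6, -2099.4, 2136).
So ∂z/∂E = −n_x/n_z = 0.39635 and ∂z/∂N = −n_y/n_z = 0.98287.
Unit vector along 130° is (sin 130°, cos 130°) = (0.7660, -0.6428).
Slope in that direction = a·(0.7660) + b·(-0.6428) = −0.32815.
Apparent dip = arctan|0.32815| = 18.17° (true dip is 46.7°, so apparent ≤ true as expected).

18.17°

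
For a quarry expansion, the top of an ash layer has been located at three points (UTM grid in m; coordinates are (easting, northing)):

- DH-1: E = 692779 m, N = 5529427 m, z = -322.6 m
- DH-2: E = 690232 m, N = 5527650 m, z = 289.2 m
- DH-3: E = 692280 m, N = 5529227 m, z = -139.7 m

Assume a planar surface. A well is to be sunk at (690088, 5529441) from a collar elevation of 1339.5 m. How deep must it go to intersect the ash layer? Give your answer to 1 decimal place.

Two edge vectors: DH-1→DH-2 = (-2547, -1777, 611.8), DH-1→DH-3 = (-499, -200, 182.9).
Normal n = (DH-1→DH-2) × (DH-1→DH-3) = (-202653.3, 160558.1, -377323).
So ∂z/∂E = −n_x/n_z = −0.537081758 and ∂z/∂N = −n_y/n_z = 0.425518985.
Intercept c from DH-1: -322.6 + 372078.96 − 2352876.17 = −1981119.80.
At (690088, 5529441): z_contact = −370633.68 + 2352882.12 − 1981119.80 = 1128.64 m.
Depth below ground = 1339.5 − 1128.64 = 210.9 m.

210.9 m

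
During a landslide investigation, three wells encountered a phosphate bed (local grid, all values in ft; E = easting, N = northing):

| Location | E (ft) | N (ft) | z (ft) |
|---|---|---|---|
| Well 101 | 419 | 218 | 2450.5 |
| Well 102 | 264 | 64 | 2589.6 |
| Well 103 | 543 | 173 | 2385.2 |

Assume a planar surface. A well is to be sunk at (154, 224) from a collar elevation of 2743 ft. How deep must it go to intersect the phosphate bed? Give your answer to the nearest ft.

Two edge vectors: Well 101→Well 102 = (-155, -154, 139.1), Well 101→Well 103 = (124, -45, -65.3).
Normal n = (Well 101→Well 102) × (Well 101→Well 103) = (16315.7, 7126.9, 26071).
So ∂z/∂E = −n_x/n_z = −0.62582 and ∂z/∂N = −n_y/n_z = −0.27337.
Intercept c from Well 101: 2450.5 + 262.22 + 59.59 = 2772.31.
At (154, 224): z_contact = −96.4 − 61.2 + 2772.31 = 2614.7 ft.
Depth below ground = 2743 − 2614.7 = 128 ft.

128 ft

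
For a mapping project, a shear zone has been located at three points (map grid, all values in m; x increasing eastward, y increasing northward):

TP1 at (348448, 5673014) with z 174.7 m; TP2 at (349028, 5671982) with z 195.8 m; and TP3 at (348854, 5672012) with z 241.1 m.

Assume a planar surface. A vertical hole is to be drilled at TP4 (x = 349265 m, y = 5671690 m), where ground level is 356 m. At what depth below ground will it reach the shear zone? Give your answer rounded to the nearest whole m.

Two edge vectors: TP1→TP2 = (580, -1032, 21.1), TP1→TP3 = (406, -1002, 66.4).
Normal n = (TP1→TP2) × (TP1→TP3) = (-47382.6, -29945.4, -162168).
So ∂z/∂x = −n_x/n_z = −0.29218218 and ∂z/∂y = −n_y/n_z = −0.18465665.
Intercept c from TP1: 174.7 + 101810.30 + 1047559.77 = 1149544.77.
At (349265, 5671690): z_contact = −102049.0 − 1047315.3 + 1149544.77 = 180.5 m.
Depth below ground = 356 − 180.5 = 176 m.

176 m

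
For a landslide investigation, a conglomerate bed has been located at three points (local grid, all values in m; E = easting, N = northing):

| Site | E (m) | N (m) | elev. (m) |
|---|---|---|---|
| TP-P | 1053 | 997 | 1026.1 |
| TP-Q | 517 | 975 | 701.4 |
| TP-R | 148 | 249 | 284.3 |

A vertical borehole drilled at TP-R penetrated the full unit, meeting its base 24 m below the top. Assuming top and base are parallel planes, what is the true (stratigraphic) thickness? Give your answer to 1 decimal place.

Let the plane be z = a·E + b·N + c.
TP-Q−TP-P: −536a − 22b = −324.7;  TP-R−TP-P: −905a − 748b = −741.8.
Solving gives a = 0.59461, b = 0.27230.
|∇z| = √(a²+b²) = 0.65399, so dip δ = arctan(0.65399) = 33.18°.
True thickness = vertical thickness × cos δ = 24 × cos 33.18° = 20.1 m.

20.1 m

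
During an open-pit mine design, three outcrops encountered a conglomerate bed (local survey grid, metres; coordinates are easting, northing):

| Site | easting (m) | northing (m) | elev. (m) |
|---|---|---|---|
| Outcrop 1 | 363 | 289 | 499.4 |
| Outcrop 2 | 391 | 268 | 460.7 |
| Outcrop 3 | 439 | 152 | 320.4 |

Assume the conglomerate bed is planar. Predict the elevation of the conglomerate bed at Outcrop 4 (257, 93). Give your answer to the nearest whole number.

391 m

Two edge vectors: Outcrop 1→Outcrop 2 = (28, -21, -38.7), Outcrop 1→Outcrop 3 = (76, -137, -179).
Normal n = (Outcrop 1→Outcrop 2) × (Outcrop 1→Outcrop 3) = (-1542.9, 2070.8, -2240).
So ∂z/∂easting = −n_x/n_z = −0.68879 and ∂z/∂northing = −n_y/n_z = 0.92446.
Intercept c from Outcrop 1: 499.4 + 250.03 − 267.17 = 482.26.
At (257, 93): z = −177.0 + 86.0 + 482.26 = 391.2 m.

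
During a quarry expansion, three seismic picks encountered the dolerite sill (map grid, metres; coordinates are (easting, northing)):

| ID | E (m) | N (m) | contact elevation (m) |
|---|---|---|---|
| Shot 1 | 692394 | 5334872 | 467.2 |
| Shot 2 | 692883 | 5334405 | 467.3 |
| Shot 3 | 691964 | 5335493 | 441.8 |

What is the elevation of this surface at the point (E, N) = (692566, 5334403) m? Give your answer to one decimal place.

503.9 m

Let the plane be z = a·E + b·N + c.
Shot 2−Shot 1: 489a − 467b = 0.1;  Shot 3−Shot 1: −430a + 621b = −25.4.
Solving gives a = −0.114717234, b = −0.120335605.
Then c = 467.2 − a·692394 − b·5334872 = 721871.77.
At (692566, 5334403): z = −79449.3 − 641918.6 + 721871.77 = 503.9 m.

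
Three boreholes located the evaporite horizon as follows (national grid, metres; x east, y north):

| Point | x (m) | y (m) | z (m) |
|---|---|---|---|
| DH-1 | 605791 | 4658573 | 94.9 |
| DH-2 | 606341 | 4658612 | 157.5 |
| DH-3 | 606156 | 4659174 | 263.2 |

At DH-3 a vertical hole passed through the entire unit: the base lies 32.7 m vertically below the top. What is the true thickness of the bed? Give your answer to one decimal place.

31.8 m

Two edge vectors: DH-1→DH-2 = (550, 39, 62.6), DH-1→DH-3 = (365, 601, 168.3).
Normal n = (DH-1→DH-2) × (DH-1→DH-3) = (-31058.9, -69716, 316315).
So ∂z/∂x = −n_x/n_z = 0.09819 and ∂z/∂y = −n_y/n_z = 0.22040.
|∇z| = √(a²+b²) = 0.24128, so dip δ = arctan(0.24128) = 13.57°.
True thickness = vertical thickness × cos δ = 32.7 × cos 13.57° = 31.8 m.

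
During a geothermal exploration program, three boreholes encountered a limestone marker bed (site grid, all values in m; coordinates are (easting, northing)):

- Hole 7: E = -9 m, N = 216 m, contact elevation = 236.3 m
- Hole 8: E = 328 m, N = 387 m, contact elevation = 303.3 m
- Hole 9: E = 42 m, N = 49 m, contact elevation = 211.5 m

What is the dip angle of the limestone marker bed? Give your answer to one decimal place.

Two edge vectors: Hole 7→Hole 8 = (337, 171, 67), Hole 7→Hole 9 = (51, -167, -24.8).
Normal n = (Hole 7→Hole 8) × (Hole 7→Hole 9) = (6948.2, 11774.6, -65000).
So ∂z/∂E = −n_x/n_z = 0.10690 and ∂z/∂N = −n_y/n_z = 0.18115.
Gradient magnitude |∇z| = √(a² + b²) = √(0.01143 + 0.03281) = 0.21034.
True dip = arctan(0.21034) = 11.9°, dipping toward SSW (azimuth ≈ 211°).

11.9°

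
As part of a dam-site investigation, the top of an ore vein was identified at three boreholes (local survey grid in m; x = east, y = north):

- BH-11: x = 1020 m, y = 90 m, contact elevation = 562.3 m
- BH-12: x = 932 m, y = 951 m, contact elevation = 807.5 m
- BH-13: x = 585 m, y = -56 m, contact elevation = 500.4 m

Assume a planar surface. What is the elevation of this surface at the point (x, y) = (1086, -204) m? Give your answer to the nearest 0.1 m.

Let the plane be z = a·x + b·y + c.
BH-12−BH-11: −88a + 861b = 245.2;  BH-13−BH-11: −435a − 146b = −61.9.
Solving gives a = 0.045166, b = 0.289401.
Then c = 562.3 − a·1020 − b·90 = 490.18.
At (1086, -204): z = 49.1 − 59.0 + 490.18 = 480.2 m.

480.2 m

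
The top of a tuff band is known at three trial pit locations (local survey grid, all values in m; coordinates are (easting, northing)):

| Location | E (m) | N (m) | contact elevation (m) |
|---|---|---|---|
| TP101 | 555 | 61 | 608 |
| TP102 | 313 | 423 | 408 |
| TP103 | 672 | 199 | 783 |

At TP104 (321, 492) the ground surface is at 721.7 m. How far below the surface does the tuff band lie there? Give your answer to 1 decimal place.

Two edge vectors: TP101→TP102 = (-242, 362, -200), TP101→TP103 = (117, 138, 175).
Normal n = (TP101→TP102) × (TP101→TP103) = (90950, 18950, -75750).
So ∂z/∂E = −n_x/n_z = 1.20066 and ∂z/∂N = −n_y/n_z = 0.25017.
Intercept c from TP101: 608 − 666.37 − 15.26 = −73.63.
At (321, 492): z_contact = 385.41 + 123.08 − 73.63 = 434.87 m.
Depth below ground = 721.7 − 434.87 = 286.8 m.

286.8 m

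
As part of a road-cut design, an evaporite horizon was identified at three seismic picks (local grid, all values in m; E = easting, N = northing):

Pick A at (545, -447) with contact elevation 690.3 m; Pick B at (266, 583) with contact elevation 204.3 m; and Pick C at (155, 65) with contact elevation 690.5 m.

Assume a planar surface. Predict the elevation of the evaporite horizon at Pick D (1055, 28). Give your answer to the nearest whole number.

Let the plane be z = a·E + b·N + c.
Pick B−Pick A: −279a + 1030b = −486;  Pick C−Pick A: −390a + 512b = 0.2.
Solving gives a = −0.96209, b = −0.73245.
Then c = 690.3 − a·545 − b·-447 = 887.23.
At (1055, 28): z = −1015.0 − 20.5 + 887.23 = -148.3 m.

-148 m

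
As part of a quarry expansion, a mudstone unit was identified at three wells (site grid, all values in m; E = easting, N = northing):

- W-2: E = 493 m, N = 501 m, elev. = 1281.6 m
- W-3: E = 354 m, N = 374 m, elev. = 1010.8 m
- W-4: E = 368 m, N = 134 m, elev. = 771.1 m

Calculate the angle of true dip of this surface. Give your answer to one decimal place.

Let the plane be z = a·E + b·N + c.
W-3−W-2: −139a − 127b = −270.8;  W-4−W-2: −125a − 367b = −510.5.
Solving gives a = 0.98327, b = 1.05611.
Gradient magnitude |∇z| = √(a² + b²) = √(0.96682 + 1.11536) = 1.44298.
True dip = arctan(1.44298) = 55.3°, dipping toward SW (azimuth ≈ 223°).

55.3°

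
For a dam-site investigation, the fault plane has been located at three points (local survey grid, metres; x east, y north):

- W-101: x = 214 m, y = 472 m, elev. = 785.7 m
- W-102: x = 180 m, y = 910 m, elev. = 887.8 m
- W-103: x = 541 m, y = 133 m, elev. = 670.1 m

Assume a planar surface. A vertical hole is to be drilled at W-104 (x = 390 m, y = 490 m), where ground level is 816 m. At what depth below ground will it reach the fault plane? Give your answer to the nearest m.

48 m

Let the plane be z = a·x + b·y + c.
W-102−W-101: −34a + 438b = 102.1;  W-103−W-101: 327a − 339b = −115.6.
Solving gives a = −0.12165, b = 0.22366.
Then c = 785.7 − a·214 − b·472 = 706.16.
At (390, 490): z_contact = −47.4 + 109.6 + 706.16 = 768.3 m.
Depth below ground = 816 − 768.3 = 48 m.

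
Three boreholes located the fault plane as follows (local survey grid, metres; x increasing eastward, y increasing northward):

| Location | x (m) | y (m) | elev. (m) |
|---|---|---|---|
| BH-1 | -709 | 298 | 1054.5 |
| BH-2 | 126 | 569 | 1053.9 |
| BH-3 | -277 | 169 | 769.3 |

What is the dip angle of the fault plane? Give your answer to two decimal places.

Two edge vectors: BH-1→BH-2 = (835, 271, -0.6), BH-1→BH-3 = (432, -129, -285.2).
Normal n = (BH-1→BH-2) × (BH-1→BH-3) = (-77366.6, 237882.8, -224787).
So ∂z/∂x = −n_x/n_z = −0.34418 and ∂z/∂y = −n_y/n_z = 1.05826.
Gradient magnitude |∇z| = √(a² + b²) = √(0.11846 + 1.11991) = 1.11282.
True dip = arctan(1.11282) = 48.06°, dipping toward SSE (azimuth ≈ 162°).

48.06°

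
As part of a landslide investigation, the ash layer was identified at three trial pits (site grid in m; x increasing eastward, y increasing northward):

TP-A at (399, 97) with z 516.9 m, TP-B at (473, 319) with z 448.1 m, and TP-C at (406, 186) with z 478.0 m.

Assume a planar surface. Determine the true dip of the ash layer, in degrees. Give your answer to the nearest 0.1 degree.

Two edge vectors: TP-A→TP-B = (74, 222, -68.8), TP-A→TP-C = (7, 89, -38.9).
Normal n = (TP-A→TP-B) × (TP-A→TP-C) = (-2512.6, 2397, 5032).
So ∂z/∂x = −n_x/n_z = 0.49932 and ∂z/∂y = −n_y/n_z = −0.47635.
Gradient magnitude |∇z| = √(a² + b²) = √(0.24932 + 0.22691) = 0.69010.
True dip = arctan(0.69010) = 34.6°, dipping toward NW (azimuth ≈ 314°).

34.6°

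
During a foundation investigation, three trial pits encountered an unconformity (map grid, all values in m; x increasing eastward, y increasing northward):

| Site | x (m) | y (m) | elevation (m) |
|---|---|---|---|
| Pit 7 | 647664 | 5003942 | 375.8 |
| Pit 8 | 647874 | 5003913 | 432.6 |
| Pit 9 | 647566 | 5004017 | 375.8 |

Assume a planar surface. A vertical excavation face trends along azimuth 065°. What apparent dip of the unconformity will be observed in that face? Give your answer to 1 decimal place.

25.7°

Two edge vectors: Pit 7→Pit 8 = (210, -29, 56.8), Pit 7→Pit 9 = (-98, 75, 0).
Normal n = (Pit 7→Pit 8) × (Pit 7→Pit 9) = (-4260, -5566.4, 12908).
So ∂z/∂x = −n_x/n_z = 0.33003 and ∂z/∂y = −n_y/n_z = 0.43124.
Unit vector along 065° is (sin 65°, cos 65°) = (0.9063, 0.4226).
Slope in that direction = a·(0.9063) + b·(0.4226) = 0.48136.
Apparent dip = arctan|0.48136| = 25.7° (true dip is 28.5°, so apparent ≤ true as expected).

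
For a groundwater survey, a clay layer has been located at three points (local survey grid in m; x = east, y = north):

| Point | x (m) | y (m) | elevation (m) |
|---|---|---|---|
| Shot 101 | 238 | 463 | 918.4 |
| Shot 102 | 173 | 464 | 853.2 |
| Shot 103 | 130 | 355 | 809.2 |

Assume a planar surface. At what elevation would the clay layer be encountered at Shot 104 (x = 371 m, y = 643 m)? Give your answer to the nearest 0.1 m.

1053.2 m

Two edge vectors: Shot 101→Shot 102 = (-65, 1, -65.2), Shot 101→Shot 103 = (-108, -108, -109.2).
Normal n = (Shot 101→Shot 102) × (Shot 101→Shot 103) = (-7150.8, -56.4, 7128).
So ∂z/∂x = −n_x/n_z = 1.00320 and ∂z/∂y = −n_y/n_z = 0.00791.
Intercept c from Shot 101: 918.4 − 238.76 − 3.66 = 675.98.
At (371, 643): z = 372.2 + 5.1 + 675.98 = 1053.2 m.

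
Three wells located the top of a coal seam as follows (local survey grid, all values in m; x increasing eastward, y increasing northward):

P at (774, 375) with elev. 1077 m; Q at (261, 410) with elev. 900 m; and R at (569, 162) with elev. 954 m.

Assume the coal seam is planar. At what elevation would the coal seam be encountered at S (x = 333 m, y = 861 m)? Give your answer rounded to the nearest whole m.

Let the plane be z = a·x + b·y + c.
Q−P: −513a + 35b = −177;  R−P: −205a − 213b = −123.
Solving gives a = 0.36074, b = 0.23027.
Then c = 1077 − a·774 − b·375 = 711.43.
At (333, 861): z = 120.1 + 198.3 + 711.43 = 1029.8 m.

1030 m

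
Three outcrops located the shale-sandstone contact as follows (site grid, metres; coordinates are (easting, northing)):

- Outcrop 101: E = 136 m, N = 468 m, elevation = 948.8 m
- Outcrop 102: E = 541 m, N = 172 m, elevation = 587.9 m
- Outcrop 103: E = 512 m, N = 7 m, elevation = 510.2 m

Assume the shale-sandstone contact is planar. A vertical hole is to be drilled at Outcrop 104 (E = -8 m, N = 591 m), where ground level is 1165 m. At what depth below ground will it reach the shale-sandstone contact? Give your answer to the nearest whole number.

Two edge vectors: Outcrop 101→Outcrop 102 = (405, -296, -360.9), Outcrop 101→Outcrop 103 = (376, -461, -438.6).
Normal n = (Outcrop 101→Outcrop 102) × (Outcrop 101→Outcrop 103) = (-36549.3, 41934.6, -75409).
So ∂z/∂E = −n_x/n_z = −0.48468 and ∂z/∂N = −n_y/n_z = 0.55610.
Intercept c from Outcrop 101: 948.8 + 65.92 − 260.25 = 754.46.
At (-8, 591): z_contact = 3.9 + 328.7 + 754.46 = 1087.0 m.
Depth below ground = 1165 − 1087.0 = 78 m.

78 m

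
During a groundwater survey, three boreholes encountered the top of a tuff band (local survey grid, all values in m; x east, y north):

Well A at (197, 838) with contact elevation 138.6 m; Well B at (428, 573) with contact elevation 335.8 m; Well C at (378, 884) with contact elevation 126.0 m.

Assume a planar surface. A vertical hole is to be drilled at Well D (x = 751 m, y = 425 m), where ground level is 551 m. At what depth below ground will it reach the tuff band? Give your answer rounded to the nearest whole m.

Two edge vectors: Well A→Well B = (231, -265, 197.2), Well A→Well C = (181, 46, -12.6).
Normal n = (Well A→Well B) × (Well A→Well C) = (-5732.2, 38603.8, 58591).
So ∂z/∂x = −n_x/n_z = 0.09783 and ∂z/∂y = −n_y/n_z = −0.65887.
Intercept c from Well A: 138.6 − 19.27 + 552.13 = 671.46.
At (751, 425): z_contact = 73.5 − 280.0 + 671.46 = 464.9 m.
Depth below ground = 551 − 464.9 = 86 m.

86 m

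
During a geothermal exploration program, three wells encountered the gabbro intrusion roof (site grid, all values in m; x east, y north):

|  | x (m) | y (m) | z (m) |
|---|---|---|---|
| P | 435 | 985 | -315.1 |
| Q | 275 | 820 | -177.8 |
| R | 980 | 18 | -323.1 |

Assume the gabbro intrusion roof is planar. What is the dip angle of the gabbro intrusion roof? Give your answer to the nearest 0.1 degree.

Two edge vectors: P→Q = (-160, -165, 137.3), P→R = (545, -967, -8).
Normal n = (P→Q) × (P→R) = (134089.1, 73548.5, 244645).
So ∂z/∂x = −n_x/n_z = −0.54810 and ∂z/∂y = −n_y/n_z = −0.30063.
Gradient magnitude |∇z| = √(a² + b²) = √(0.30041 + 0.09038) = 0.62513.
True dip = arctan(0.62513) = 32.0°, dipping toward ENE (azimuth ≈ 061°).

32.0°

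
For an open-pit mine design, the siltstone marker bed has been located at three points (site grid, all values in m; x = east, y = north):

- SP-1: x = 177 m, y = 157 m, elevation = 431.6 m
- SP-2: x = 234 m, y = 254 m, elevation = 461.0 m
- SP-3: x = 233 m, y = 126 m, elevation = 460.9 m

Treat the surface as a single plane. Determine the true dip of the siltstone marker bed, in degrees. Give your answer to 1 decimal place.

27.5°

Two edge vectors: SP-1→SP-2 = (57, 97, 29.4), SP-1→SP-3 = (56, -31, 29.3).
Normal n = (SP-1→SP-2) × (SP-1→SP-3) = (3753.5, -23.7, -7199).
So ∂z/∂x = −n_x/n_z = 0.52139 and ∂z/∂y = −n_y/n_z = −0.00329.
Gradient magnitude |∇z| = √(a² + b²) = √(0.27185 + 0.00001) = 0.52140.
True dip = arctan(0.52140) = 27.5°, dipping toward W (azimuth ≈ 270°).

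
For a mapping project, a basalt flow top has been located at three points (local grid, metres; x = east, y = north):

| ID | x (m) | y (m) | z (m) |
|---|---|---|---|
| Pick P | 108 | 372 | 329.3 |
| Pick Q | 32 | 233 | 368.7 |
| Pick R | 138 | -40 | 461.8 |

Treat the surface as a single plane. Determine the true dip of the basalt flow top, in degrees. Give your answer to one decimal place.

Two edge vectors: Pick P→Pick Q = (-76, -139, 39.4), Pick P→Pick R = (30, -412, 132.5).
Normal n = (Pick P→Pick Q) × (Pick P→Pick R) = (-2184.7, 11252, 35482).
So ∂z/∂x = −n_x/n_z = 0.06157 and ∂z/∂y = −n_y/n_z = −0.31712.
Gradient magnitude |∇z| = √(a² + b²) = √(0.00379 + 0.10056) = 0.32304.
True dip = arctan(0.32304) = 17.9°, dipping toward N (azimuth ≈ 349°).

17.9°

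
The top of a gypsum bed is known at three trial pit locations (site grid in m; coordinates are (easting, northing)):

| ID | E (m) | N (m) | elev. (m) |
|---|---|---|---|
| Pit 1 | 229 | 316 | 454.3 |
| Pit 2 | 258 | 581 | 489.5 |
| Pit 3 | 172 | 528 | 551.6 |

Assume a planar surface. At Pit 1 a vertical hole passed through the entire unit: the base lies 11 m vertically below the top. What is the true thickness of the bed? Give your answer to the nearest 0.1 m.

8.2 m

Two edge vectors: Pit 1→Pit 2 = (29, 265, 35.2), Pit 1→Pit 3 = (-57, 212, 97.3).
Normal n = (Pit 1→Pit 2) × (Pit 1→Pit 3) = (18322.1, -4828.1, 21253).
So ∂z/∂E = −n_x/n_z = −0.86209 and ∂z/∂N = −n_y/n_z = 0.22717.
|∇z| = √(a²+b²) = 0.89152, so dip δ = arctan(0.89152) = 41.72°.
True thickness = vertical thickness × cos δ = 11 × cos 41.72° = 8.2 m.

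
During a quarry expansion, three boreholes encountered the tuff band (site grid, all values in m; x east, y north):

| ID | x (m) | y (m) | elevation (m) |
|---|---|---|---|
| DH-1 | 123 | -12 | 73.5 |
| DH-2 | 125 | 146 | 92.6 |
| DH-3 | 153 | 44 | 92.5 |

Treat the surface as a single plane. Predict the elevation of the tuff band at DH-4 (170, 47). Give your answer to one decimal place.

Let the plane be z = a·x + b·y + c.
DH-2−DH-1: 2a + 158b = 19.1;  DH-3−DH-1: 30a + 56b = 19.
Solving gives a = 0.41755, b = 0.11560.
Then c = 73.5 − a·123 − b·-12 = 23.53.
At (170, 47): z = 71.0 + 5.4 + 23.53 = 99.9 m.

99.9 m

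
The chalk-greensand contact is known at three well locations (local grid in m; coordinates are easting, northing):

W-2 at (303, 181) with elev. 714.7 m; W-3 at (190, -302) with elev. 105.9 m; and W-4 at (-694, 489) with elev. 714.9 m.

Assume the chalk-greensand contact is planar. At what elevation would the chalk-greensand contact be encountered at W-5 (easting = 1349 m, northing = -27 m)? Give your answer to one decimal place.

849.8 m

Let the plane be z = a·easting + b·northing + c.
W-3−W-2: −113a − 483b = −608.8;  W-4−W-2: −997a + 308b = 0.2.
Solving gives a = 0.362955, b = 1.175540.
Then c = 714.7 − a·303 − b·181 = 391.95.
At (1349, -27): z = 489.6 − 31.7 + 391.95 = 849.8 m.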